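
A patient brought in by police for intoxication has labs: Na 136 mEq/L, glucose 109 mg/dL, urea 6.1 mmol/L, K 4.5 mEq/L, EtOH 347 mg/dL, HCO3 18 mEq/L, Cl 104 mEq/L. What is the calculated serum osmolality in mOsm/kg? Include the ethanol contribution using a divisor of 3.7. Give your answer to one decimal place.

Calculated osmolality = 2·Na + glucose/18 + urea + ethanol/3.7
= 2·136 + 109/18 + 6.1 + 347/3.7
= 272 + 6.06 + 6.10 + 93.78
= 377.94 mOsm/kg

377.9 mOsm/kg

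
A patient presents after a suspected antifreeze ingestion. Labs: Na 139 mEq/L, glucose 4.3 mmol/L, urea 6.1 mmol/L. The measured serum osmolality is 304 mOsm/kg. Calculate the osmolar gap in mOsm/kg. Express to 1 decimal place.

Calculated osmolality = 2·Na + glucose + urea
= 2·139 + 4.3 + 6.1
= 278 + 4.30 + 6.10
= 288.4 mOsm/kg ≈ 288.4 mOsm/kg
Osmolar gap = measured − calculated = 304 − 288.4 = 15.6 mOsm/kg

15.6 mOsm/kg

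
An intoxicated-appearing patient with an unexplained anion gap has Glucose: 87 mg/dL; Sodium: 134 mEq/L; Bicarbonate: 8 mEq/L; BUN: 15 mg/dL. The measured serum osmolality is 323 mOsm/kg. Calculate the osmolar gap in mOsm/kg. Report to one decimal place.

44.8 mOsm/kg

Calculated osmolality = 2·Na + glucose/18 + BUN/2.8
= 2·134 + 87/18 + 15/2.8
= 268 + 4.83 + 5.36
= 278.19 mOsm/kg ≈ 278.2 mOsm/kg
Osmolar gap = measured − calculated = 323 − 278.2 = 44.8 mOsm/kg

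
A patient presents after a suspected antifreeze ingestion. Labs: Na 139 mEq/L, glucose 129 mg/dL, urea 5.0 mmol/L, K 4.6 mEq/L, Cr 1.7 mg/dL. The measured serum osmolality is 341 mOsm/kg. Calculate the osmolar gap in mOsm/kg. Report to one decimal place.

50.8 mOsm/kg

Calculated osmolality = 2·Na + glucose/18 + urea
= 2·139 + 129/18 + 5
= 278 + 7.17 + 5
= 290.17 mOsm/kg ≈ 290.2 mOsm/kg
Osmolar gap = measured − calculated = 341 − 290.2 = 50.8 mOsm/kg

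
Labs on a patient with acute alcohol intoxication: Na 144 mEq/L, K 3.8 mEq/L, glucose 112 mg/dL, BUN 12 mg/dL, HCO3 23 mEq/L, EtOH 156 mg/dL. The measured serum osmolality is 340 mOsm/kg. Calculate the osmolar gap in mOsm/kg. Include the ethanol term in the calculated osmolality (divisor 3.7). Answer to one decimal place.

-0.7 mOsm/kg

Calculated osmolality = 2·Na + glucose/18 + BUN/2.8 + ethanol/3.7
= 2·144 + 112/18 + 12/2.8 + 156/3.7
= 288 + 6.22 + 4.29 + 42.16
= 340.67 mOsm/kg ≈ 340.7 mOsm/kg
Osmolar gap = measured − calculated = 340 − 340.7 = -0.7 mOsm/kg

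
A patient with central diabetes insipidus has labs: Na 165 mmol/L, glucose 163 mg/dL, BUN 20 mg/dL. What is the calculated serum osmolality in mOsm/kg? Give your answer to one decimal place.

346.2 mOsm/kg

Calculated osmolality = 2·Na + glucose/18 + BUN/2.8
= 2·165 + 163/18 + 20/2.8
= 330 + 9.06 + 7.14
= 346.2 mOsm/kg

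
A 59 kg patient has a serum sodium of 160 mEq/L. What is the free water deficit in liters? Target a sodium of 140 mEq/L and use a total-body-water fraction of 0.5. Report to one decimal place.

4.2 L

TBW = 0.5 · 59 = 29.5 L
Free water deficit = TBW · (Na/140 − 1)
= 29.5 · (160/140 − 1)
= 29.5 · 0.1429
= 4.22 L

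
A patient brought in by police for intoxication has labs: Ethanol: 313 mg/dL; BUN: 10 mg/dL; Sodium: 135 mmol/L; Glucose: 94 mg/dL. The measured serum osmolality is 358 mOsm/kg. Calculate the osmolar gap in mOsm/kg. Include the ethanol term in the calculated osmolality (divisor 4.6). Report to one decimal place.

11.2 mOsm/kg

Calculated osmolality = 2·Na + glucose/18 + BUN/2.8 + ethanol/4.6
= 2·135 + 94/18 + 10/2.8 + 313/4.6
= 270 + 5.22 + 3.57 + 68.04
= 346.83 mOsm/kg ≈ 346.8 mOsm/kg
Osmolar gap = measured − calculated = 358 − 346.8 = 11.2 mOsm/kg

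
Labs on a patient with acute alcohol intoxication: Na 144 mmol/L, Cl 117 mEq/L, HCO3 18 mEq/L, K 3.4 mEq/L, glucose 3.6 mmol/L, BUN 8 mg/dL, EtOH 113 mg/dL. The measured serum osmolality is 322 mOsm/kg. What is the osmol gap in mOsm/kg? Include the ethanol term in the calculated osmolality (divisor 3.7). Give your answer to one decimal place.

Calculated osmolality = 2·Na + glucose + BUN/2.8 + ethanol/3.7
= 2·144 + 3.6 + 8/2.8 + 113/3.7
= 288 + 3.60 + 2.86 + 30.54
= 325 mOsm/kg ≈ 325.0 mOsm/kg
Osmolar gap = measured − calculated = 322 − 325.0 = -3.0 mOsm/kg

-3.0 mOsm/kg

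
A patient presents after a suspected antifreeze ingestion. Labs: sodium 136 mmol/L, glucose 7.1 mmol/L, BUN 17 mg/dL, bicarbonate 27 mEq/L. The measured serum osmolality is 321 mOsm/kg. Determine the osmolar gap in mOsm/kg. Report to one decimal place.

Calculated osmolality = 2·Na + glucose + BUN/2.8
= 2·136 + 7.1 + 17/2.8
= 272 + 7.10 + 6.07
= 285.17 mOsm/kg ≈ 285.2 mOsm/kg
Osmolar gap = measured − calculated = 321 − 285.2 = 35.8 mOsm/kg

35.8 mOsm/kg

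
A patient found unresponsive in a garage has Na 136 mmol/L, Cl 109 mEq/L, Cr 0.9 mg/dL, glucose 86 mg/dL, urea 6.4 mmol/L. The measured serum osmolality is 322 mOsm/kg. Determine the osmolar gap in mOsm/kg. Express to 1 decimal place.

38.8 mOsm/kg

Calculated osmolality = 2·Na + glucose/18 + urea
= 2·136 + 86/18 + 6.4
= 272 + 4.78 + 6.40
= 283.18 mOsm/kg ≈ 283.2 mOsm/kg
Osmolar gap = measured − calculated = 322 − 283.2 = 38.8 mOsm/kg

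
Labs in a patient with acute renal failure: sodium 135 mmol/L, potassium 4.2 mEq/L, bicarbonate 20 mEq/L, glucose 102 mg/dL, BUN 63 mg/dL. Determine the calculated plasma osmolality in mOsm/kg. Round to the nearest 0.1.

298.2 mOsm/kg

Calculated osmolality = 2·Na + glucose/18 + BUN/2.8
= 2·135 + 102/18 + 63/2.8
= 270 + 5.67 + 22.50
= 298.17 mOsm/kg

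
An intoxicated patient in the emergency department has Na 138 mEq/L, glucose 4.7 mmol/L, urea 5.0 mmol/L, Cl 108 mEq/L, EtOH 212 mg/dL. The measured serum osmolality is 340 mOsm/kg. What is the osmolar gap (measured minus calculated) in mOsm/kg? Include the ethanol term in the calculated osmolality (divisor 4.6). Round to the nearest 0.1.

8.2 mOsm/kg

Calculated osmolality = 2·Na + glucose + urea + ethanol/4.6
= 2·138 + 4.7 + 5 + 212/4.6
= 276 + 4.70 + 5 + 46.09
= 331.79 mOsm/kg ≈ 331.8 mOsm/kg
Osmolar gap = measured − calculated = 340 − 331.8 = 8.2 mOsm/kg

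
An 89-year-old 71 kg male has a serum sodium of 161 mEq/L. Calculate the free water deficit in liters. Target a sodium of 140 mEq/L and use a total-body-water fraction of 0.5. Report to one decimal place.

TBW = 0.5 · 71 = 35.5 L
Free water deficit = TBW · (Na/140 − 1)
= 35.5 · (161/140 − 1)
= 35.5 · 0.15
= 5.33 L

5.3 L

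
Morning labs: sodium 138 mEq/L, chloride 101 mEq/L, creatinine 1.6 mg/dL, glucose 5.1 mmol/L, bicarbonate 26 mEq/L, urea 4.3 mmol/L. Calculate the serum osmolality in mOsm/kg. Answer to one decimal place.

285.4 mOsm/kg

Calculated osmolality = 2·Na + glucose + urea
= 2·138 + 5.1 + 4.3
= 276 + 5.10 + 4.30
= 285.4 mOsm/kg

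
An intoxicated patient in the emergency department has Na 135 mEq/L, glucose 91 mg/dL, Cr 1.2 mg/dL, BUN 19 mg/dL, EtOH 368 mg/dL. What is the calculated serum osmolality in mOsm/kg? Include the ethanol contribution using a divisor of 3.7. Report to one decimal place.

381.3 mOsm/kg

Calculated osmolality = 2·Na + glucose/18 + BUN/2.8 + ethanol/3.7
= 2·135 + 91/18 + 19/2.8 + 368/3.7
= 270 + 5.06 + 6.79 + 99.46
= 381.31 mOsm/kg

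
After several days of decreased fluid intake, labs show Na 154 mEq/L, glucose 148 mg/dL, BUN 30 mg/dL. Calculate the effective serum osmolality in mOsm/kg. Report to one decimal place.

316.2 mOsm/kg

Effective osmolality excludes urea (freely permeant across cell membranes):
2·Na + glucose/18
= 2·154 + 148/18
= 308 + 8.22
= 316.22 mOsm/kg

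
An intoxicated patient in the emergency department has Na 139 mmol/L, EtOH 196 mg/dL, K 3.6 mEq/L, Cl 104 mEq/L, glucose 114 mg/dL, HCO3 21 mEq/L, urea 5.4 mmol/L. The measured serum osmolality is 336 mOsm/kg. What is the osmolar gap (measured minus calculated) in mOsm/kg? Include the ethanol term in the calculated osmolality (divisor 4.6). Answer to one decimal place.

Calculated osmolality = 2·Na + glucose/18 + urea + ethanol/4.6
= 2·139 + 114/18 + 5.4 + 196/4.6
= 278 + 6.33 + 5.40 + 42.61
= 332.34 mOsm/kg ≈ 332.3 mOsm/kg
Osmolar gap = measured − calculated = 336 − 332.3 = 3.7 mOsm/kg

3.7 mOsm/kg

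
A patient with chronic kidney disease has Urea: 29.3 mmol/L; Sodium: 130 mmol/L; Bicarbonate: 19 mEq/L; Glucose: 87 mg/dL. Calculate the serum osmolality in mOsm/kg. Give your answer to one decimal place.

294.1 mOsm/kg

Calculated osmolality = 2·Na + glucose/18 + urea
= 2·130 + 87/18 + 29.3
= 260 + 4.83 + 29.30
= 294.13 mOsm/kg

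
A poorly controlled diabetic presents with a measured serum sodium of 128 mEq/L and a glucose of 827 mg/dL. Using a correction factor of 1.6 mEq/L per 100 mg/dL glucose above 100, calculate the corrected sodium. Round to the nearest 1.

140 mEq/L

Corrected Na = measured Na + 1.6 · (glucose − 100)/100
= 128 + 1.6 · (827 − 100)/100
= 128 + 11.6
= 139.6 mEq/L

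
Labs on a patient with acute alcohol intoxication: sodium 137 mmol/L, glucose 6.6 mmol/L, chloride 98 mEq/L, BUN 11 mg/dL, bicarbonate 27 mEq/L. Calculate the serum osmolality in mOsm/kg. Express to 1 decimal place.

Calculated osmolality = 2·Na + glucose + BUN/2.8
= 2·137 + 6.6 + 11/2.8
= 274 + 6.60 + 3.93
= 284.53 mOsm/kg

284.5 mOsm/kg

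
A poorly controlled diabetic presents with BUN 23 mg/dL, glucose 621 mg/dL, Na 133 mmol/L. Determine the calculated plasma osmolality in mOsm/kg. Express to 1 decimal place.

308.7 mOsm/kg

Calculated osmolality = 2·Na + glucose/18 + BUN/2.8
= 2·133 + 621/18 + 23/2.8
= 266 + 34.50 + 8.21
= 308.71 mOsm/kg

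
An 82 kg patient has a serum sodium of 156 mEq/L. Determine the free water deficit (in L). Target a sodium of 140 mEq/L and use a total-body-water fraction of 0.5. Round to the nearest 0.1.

4.7 L

TBW = 0.5 · 82 = 41 L
Free water deficit = TBW · (Na/140 − 1)
= 41 · (156/140 − 1)
= 41 · 0.1143
= 4.69 L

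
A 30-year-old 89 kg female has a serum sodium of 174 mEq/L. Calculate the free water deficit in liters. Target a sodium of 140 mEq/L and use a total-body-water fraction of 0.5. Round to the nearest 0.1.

10.8 L

TBW = 0.5 · 89 = 44.5 L
Free water deficit = TBW · (Na/140 − 1)
= 44.5 · (174/140 − 1)
= 44.5 · 0.2429
= 10.81 L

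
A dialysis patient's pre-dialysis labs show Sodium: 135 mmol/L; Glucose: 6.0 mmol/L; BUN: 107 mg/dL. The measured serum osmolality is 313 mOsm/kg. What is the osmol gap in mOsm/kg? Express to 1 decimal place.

-1.2 mOsm/kg

Calculated osmolality = 2·Na + glucose + BUN/2.8
= 2·135 + 6 + 107/2.8
= 270 + 6 + 38.21
= 314.21 mOsm/kg ≈ 314.2 mOsm/kg
Osmolar gap = measured − calculated = 313 − 314.2 = -1.2 mOsm/kg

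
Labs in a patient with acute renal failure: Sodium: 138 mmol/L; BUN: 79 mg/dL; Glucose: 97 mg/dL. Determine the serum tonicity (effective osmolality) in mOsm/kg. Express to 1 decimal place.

281.4 mOsm/kg

Effective osmolality excludes urea (freely permeant across cell membranes):
2·Na + glucose/18
= 2·138 + 97/18
= 276 + 5.39
= 281.39 mOsm/kg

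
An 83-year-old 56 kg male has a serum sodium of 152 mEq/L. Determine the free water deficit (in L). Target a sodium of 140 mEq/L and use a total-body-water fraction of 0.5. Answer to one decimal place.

TBW = 0.5 · 56 = 28 L
Free water deficit = TBW · (Na/140 − 1)
= 28 · (152/140 − 1)
= 28 · 0.0857
= 2.4 L

2.4 L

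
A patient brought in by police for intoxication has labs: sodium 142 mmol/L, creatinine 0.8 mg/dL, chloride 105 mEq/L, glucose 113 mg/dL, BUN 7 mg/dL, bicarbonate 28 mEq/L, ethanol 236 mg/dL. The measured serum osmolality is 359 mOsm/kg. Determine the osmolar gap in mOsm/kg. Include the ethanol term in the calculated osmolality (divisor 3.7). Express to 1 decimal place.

Calculated osmolality = 2·Na + glucose/18 + BUN/2.8 + ethanol/3.7
= 2·142 + 113/18 + 7/2.8 + 236/3.7
= 284 + 6.28 + 2.50 + 63.78
= 356.56 mOsm/kg ≈ 356.6 mOsm/kg
Osmolar gap = measured − calculated = 359 − 356.6 = 2.4 mOsm/kg

2.4 mOsm/kg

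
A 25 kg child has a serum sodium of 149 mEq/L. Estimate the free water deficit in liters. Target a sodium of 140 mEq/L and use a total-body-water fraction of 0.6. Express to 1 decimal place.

TBW = 0.6 · 25 = 15 L
Free water deficit = TBW · (Na/140 − 1)
= 15 · (149/140 − 1)
= 15 · 0.0643
= 0.96 L

1.0 L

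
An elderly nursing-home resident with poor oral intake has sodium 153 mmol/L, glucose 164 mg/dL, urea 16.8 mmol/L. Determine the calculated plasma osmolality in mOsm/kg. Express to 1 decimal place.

Calculated osmolality = 2·Na + glucose/18 + urea
= 2·153 + 164/18 + 16.8
= 306 + 9.11 + 16.80
= 331.91 mOsm/kg

331.9 mOsm/kg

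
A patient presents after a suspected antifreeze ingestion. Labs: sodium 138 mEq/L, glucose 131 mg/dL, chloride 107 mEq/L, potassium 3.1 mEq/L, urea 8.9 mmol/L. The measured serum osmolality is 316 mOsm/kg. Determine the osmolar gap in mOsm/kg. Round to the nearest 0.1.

Calculated osmolality = 2·Na + glucose/18 + urea
= 2·138 + 131/18 + 8.9
= 276 + 7.28 + 8.90
= 292.18 mOsm/kg ≈ 292.2 mOsm/kg
Osmolar gap = measured − calculated = 316 − 292.2 = 23.8 mOsm/kg

23.8 mOsm/kg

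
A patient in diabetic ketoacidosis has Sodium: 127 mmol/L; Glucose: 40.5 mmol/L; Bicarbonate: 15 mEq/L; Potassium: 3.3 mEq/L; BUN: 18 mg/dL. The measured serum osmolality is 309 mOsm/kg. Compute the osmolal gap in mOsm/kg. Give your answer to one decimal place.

Calculated osmolality = 2·Na + glucose + BUN/2.8
= 2·127 + 40.5 + 18/2.8
= 254 + 40.50 + 6.43
= 300.93 mOsm/kg ≈ 300.9 mOsm/kg
Osmolar gap = measured − calculated = 309 − 300.9 = 8.1 mOsm/kg

8.1 mOsm/kg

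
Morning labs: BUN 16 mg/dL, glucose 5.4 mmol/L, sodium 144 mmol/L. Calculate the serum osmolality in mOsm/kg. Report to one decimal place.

Calculated osmolality = 2·Na + glucose + BUN/2.8
= 2·144 + 5.4 + 16/2.8
= 288 + 5.40 + 5.71
= 299.11 mOsm/kg

299.1 mOsm/kg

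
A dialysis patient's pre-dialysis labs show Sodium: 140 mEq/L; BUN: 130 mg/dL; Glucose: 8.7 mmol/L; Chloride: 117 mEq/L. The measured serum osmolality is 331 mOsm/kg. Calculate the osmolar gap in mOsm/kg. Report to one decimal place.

Calculated osmolality = 2·Na + glucose + BUN/2.8
= 2·140 + 8.7 + 130/2.8
= 280 + 8.70 + 46.43
= 335.13 mOsm/kg ≈ 335.1 mOsm/kg
Osmolar gap = measured − calculated = 331 − 335.1 = -4.1 mOsm/kg

-4.1 mOsm/kg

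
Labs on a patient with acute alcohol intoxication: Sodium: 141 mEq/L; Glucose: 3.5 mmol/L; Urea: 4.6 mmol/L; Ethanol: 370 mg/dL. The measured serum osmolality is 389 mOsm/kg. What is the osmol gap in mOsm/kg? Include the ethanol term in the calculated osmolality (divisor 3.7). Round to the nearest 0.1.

Calculated osmolality = 2·Na + glucose + urea + ethanol/3.7
= 2·141 + 3.5 + 4.6 + 370/3.7
= 282 + 3.50 + 4.60 + 100
= 390.1 mOsm/kg ≈ 390.1 mOsm/kg
Osmolar gap = measured − calculated = 389 − 390.1 = -1.1 mOsm/kg

-1.1 mOsm/kg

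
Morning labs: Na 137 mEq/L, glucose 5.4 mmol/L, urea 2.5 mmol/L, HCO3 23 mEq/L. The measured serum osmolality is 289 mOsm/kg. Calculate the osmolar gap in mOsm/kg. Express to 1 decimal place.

7.1 mOsm/kg

Calculated osmolality = 2·Na + glucose + urea
= 2·137 + 5.4 + 2.5
= 274 + 5.40 + 2.50
= 281.9 mOsm/kg ≈ 281.9 mOsm/kg
Osmolar gap = measured − calculated = 289 − 281.9 = 7.1 mOsm/kg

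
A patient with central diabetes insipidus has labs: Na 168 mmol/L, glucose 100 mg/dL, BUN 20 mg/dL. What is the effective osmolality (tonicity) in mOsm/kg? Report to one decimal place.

Effective osmolality excludes urea (freely permeant across cell membranes):
2·Na + glucose/18
= 2·168 + 100/18
= 336 + 5.56
= 341.56 mOsm/kg

341.6 mOsm/kg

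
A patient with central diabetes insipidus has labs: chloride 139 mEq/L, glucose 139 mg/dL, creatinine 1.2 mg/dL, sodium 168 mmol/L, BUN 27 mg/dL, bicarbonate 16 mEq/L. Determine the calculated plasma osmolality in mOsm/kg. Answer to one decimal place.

353.4 mOsm/kg

Calculated osmolality = 2·Na + glucose/18 + BUN/2.8
= 2·168 + 139/18 + 27/2.8
= 336 + 7.72 + 9.64
= 353.36 mOsm/kg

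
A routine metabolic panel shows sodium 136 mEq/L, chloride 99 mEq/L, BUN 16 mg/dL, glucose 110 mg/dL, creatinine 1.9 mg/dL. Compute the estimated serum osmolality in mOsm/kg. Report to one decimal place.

Calculated osmolality = 2·Na + glucose/18 + BUN/2.8
= 2·136 + 110/18 + 16/2.8
= 272 + 6.11 + 5.71
= 283.82 mOsm/kg

283.8 mOsm/kg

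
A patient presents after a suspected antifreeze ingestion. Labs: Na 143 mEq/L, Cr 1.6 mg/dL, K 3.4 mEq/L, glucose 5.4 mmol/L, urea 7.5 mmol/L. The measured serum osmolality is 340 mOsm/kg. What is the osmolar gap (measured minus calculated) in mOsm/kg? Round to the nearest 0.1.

Calculated osmolality = 2·Na + glucose + urea
= 2·143 + 5.4 + 7.5
= 286 + 5.40 + 7.50
= 298.9 mOsm/kg ≈ 298.9 mOsm/kg
Osmolar gap = measured − calculated = 340 − 298.9 = 41.1 mOsm/kg

41.1 mOsm/kg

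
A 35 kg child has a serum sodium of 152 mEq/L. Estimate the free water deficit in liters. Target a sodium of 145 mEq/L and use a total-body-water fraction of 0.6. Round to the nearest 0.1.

1.0 L

TBW = 0.6 · 35 = 21 L
Free water deficit = TBW · (Na/145 − 1)
= 21 · (152/145 − 1)
= 21 · 0.0483
= 1.01 L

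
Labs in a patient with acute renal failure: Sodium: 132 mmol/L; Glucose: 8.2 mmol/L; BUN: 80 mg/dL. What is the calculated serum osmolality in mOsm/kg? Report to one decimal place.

300.8 mOsm/kg

Calculated osmolality = 2·Na + glucose + BUN/2.8
= 2·132 + 8.2 + 80/2.8
= 264 + 8.20 + 28.57
= 300.77 mOsm/kg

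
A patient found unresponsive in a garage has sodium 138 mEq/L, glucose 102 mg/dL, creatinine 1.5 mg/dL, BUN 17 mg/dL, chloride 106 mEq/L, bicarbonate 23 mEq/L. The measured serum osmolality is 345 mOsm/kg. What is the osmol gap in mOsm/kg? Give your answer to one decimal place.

57.3 mOsm/kg

Calculated osmolality = 2·Na + glucose/18 + BUN/2.8
= 2·138 + 102/18 + 17/2.8
= 276 + 5.67 + 6.07
= 287.74 mOsm/kg ≈ 287.7 mOsm/kg
Osmolar gap = measured − calculated = 345 − 287.7 = 57.3 mOsm/kg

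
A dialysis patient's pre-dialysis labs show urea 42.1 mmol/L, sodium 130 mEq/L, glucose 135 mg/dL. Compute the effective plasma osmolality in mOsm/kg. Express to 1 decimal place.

Effective osmolality excludes urea (freely permeant across cell membranes):
2·Na + glucose/18
= 2·130 + 135/18
= 260 + 7.5
= 267.5 mOsm/kg

267.5 mOsm/kg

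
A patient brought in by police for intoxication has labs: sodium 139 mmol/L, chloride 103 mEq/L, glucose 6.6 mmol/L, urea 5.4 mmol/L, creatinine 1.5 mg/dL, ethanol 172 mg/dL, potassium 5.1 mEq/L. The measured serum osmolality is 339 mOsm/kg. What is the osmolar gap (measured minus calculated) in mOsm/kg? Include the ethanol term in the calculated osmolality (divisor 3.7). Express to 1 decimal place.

Calculated osmolality = 2·Na + glucose + urea + ethanol/3.7
= 2·139 + 6.6 + 5.4 + 172/3.7
= 278 + 6.60 + 5.40 + 46.49
= 336.49 mOsm/kg ≈ 336.5 mOsm/kg
Osmolar gap = measured − calculated = 339 − 336.5 = 2.5 mOsm/kg

2.5 mOsm/kg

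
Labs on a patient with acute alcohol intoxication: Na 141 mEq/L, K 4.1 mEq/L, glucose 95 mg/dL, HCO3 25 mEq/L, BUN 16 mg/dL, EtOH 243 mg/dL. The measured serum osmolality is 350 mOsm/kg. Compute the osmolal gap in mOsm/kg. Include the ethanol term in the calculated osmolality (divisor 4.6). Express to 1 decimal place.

Calculated osmolality = 2·Na + glucose/18 + BUN/2.8 + ethanol/4.6
= 2·141 + 95/18 + 16/2.8 + 243/4.6
= 282 + 5.28 + 5.71 + 52.83
= 345.82 mOsm/kg ≈ 345.8 mOsm/kg
Osmolar gap = measured − calculated = 350 − 345.8 = 4.2 mOsm/kg

4.2 mOsm/kg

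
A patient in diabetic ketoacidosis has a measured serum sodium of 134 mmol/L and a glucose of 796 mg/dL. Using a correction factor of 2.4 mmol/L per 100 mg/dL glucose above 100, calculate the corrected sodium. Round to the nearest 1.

151 mmol/L

Corrected Na = measured Na + 2.4 · (glucose − 100)/100
= 134 + 2.4 · (796 − 100)/100
= 134 + 16.7
= 150.7 mmol/L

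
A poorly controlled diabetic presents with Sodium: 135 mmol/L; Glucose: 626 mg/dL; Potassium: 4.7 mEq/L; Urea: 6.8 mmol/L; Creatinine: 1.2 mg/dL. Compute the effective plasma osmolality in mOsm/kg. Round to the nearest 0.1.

Effective osmolality excludes urea (freely permeant across cell membranes):
2·Na + glucose/18
= 2·135 + 626/18
= 270 + 34.78
= 304.78 mOsm/kg

304.8 mOsm/kg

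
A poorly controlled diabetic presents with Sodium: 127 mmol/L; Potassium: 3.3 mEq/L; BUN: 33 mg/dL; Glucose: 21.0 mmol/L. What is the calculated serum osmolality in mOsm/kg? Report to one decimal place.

286.8 mOsm/kg

Calculated osmolality = 2·Na + glucose + BUN/2.8
= 2·127 + 21 + 33/2.8
= 254 + 21 + 11.79
= 286.79 mOsm/kg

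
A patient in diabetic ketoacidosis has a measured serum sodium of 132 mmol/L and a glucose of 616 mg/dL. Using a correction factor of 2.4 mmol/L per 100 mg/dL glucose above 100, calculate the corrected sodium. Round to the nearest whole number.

144 mmol/L

Corrected Na = measured Na + 2.4 · (glucose − 100)/100
= 132 + 2.4 · (616 − 100)/100
= 132 + 12.4
= 144.4 mmol/L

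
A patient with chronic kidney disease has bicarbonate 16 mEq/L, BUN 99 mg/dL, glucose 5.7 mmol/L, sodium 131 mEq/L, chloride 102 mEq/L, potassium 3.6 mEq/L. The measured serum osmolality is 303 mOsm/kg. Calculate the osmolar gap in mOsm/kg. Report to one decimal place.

-0.1 mOsm/kg

Calculated osmolality = 2·Na + glucose + BUN/2.8
= 2·131 + 5.7 + 99/2.8
= 262 + 5.70 + 35.36
= 303.06 mOsm/kg ≈ 303.1 mOsm/kg
Osmolar gap = measured − calculated = 303 − 303.1 = -0.1 mOsm/kg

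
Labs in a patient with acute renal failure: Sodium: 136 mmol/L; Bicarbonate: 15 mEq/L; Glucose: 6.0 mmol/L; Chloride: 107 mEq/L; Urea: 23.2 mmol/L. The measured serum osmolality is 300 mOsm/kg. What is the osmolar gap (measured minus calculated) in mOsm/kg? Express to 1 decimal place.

Calculated osmolality = 2·Na + glucose + urea
= 2·136 + 6 + 23.2
= 272 + 6 + 23.20
= 301.2 mOsm/kg ≈ 301.2 mOsm/kg
Osmolar gap = measured − calculated = 300 − 301.2 = -1.2 mOsm/kg

-1.2 mOsm/kg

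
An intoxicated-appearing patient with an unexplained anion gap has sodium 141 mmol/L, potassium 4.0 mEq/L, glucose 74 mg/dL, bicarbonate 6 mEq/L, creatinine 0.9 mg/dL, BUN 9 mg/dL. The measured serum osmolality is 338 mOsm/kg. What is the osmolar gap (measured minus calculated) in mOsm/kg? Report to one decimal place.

48.7 mOsm/kg

Calculated osmolality = 2·Na + glucose/18 + BUN/2.8
= 2·141 + 74/18 + 9/2.8
= 282 + 4.11 + 3.21
= 289.32 mOsm/kg ≈ 289.3 mOsm/kg
Osmolar gap = measured − calculated = 338 − 289.3 = 48.7 mOsm/kg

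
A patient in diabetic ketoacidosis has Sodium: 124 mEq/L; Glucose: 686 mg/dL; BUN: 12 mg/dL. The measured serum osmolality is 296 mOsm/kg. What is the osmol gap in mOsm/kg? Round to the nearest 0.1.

Calculated osmolality = 2·Na + glucose/18 + BUN/2.8
= 2·124 + 686/18 + 12/2.8
= 248 + 38.11 + 4.29
= 290.4 mOsm/kg ≈ 290.4 mOsm/kg
Osmolar gap = measured − calculated = 296 − 290.4 = 5.6 mOsm/kg

5.6 mOsm/kg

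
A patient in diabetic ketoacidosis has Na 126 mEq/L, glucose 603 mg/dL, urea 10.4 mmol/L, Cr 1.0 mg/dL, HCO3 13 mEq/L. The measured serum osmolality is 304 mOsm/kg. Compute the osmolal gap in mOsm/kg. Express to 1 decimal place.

8.1 mOsm/kg

Calculated osmolality = 2·Na + glucose/18 + urea
= 2·126 + 603/18 + 10.4
= 252 + 33.50 + 10.40
= 295.9 mOsm/kg ≈ 295.9 mOsm/kg
Osmolar gap = measured − calculated = 304 − 295.9 = 8.1 mOsm/kg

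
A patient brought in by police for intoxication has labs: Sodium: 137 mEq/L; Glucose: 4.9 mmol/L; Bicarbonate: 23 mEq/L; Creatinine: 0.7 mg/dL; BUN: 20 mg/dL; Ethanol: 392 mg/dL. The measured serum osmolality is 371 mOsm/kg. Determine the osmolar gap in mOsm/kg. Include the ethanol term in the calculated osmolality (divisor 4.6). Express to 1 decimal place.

-0.3 mOsm/kg

Calculated osmolality = 2·Na + glucose + BUN/2.8 + ethanol/4.6
= 2·137 + 4.9 + 20/2.8 + 392/4.6
= 274 + 4.90 + 7.14 + 85.22
= 371.26 mOsm/kg ≈ 371.3 mOsm/kg
Osmolar gap = measured − calculated = 371 − 371.3 = -0.3 mOsm/kg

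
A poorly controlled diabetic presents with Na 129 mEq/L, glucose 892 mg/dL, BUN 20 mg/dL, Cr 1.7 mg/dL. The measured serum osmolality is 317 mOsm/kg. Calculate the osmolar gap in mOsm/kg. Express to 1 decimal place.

Calculated osmolality = 2·Na + glucose/18 + BUN/2.8
= 2·129 + 892/18 + 20/2.8
= 258 + 49.56 + 7.14
= 314.7 mOsm/kg ≈ 314.7 mOsm/kg
Osmolar gap = measured − calculated = 317 − 314.7 = 2.3 mOsm/kg

2.3 mOsm/kg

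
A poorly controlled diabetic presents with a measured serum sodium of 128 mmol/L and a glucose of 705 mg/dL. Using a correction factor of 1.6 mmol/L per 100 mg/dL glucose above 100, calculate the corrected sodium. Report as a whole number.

Corrected Na = measured Na + 1.6 · (glucose − 100)/100
= 128 + 1.6 · (705 − 100)/100
= 128 + 9.7
= 137.7 mmol/L

138 mmol/L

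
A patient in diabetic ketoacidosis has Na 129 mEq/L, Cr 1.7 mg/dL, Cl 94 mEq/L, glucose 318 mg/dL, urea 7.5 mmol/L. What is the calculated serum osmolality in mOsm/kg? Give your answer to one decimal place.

283.2 mOsm/kg

Calculated osmolality = 2·Na + glucose/18 + urea
= 2·129 + 318/18 + 7.5
= 258 + 17.67 + 7.50
= 283.17 mOsm/kg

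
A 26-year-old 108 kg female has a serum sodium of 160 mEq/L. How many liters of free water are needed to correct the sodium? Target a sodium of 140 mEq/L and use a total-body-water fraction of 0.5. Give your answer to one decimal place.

TBW = 0.5 · 108 = 54 L
Free water deficit = TBW · (Na/140 − 1)
= 54 · (160/140 − 1)
= 54 · 0.1429
= 7.72 L

7.7 L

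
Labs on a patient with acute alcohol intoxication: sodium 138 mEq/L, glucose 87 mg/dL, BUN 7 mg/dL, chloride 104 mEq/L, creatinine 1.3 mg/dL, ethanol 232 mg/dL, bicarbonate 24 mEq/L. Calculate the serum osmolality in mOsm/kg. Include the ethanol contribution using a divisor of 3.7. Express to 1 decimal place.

346.0 mOsm/kg

Calculated osmolality = 2·Na + glucose/18 + BUN/2.8 + ethanol/3.7
= 2·138 + 87/18 + 7/2.8 + 232/3.7
= 276 + 4.83 + 2.50 + 62.70
= 346.03 mOsm/kg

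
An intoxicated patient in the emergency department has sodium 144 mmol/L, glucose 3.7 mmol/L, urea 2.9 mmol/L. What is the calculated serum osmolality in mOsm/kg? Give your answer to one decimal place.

Calculated osmolality = 2·Na + glucose + urea
= 2·144 + 3.7 + 2.9
= 288 + 3.70 + 2.90
= 294.6 mOsm/kg

294.6 mOsm/kg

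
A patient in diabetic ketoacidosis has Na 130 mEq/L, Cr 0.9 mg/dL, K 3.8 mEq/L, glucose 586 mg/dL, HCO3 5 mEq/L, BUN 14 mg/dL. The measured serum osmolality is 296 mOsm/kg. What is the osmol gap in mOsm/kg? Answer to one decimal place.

-1.6 mOsm/kg

Calculated osmolality = 2·Na + glucose/18 + BUN/2.8
= 2·130 + 586/18 + 14/2.8
= 260 + 32.56 + 5
= 297.56 mOsm/kg ≈ 297.6 mOsm/kg
Osmolar gap = measured − calculated = 296 − 297.6 = -1.6 mOsm/kg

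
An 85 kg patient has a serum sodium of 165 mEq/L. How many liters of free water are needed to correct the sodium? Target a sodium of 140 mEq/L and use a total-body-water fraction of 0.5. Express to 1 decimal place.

7.6 L

TBW = 0.5 · 85 = 42.5 L
Free water deficit = TBW · (Na/140 − 1)
= 42.5 · (165/140 − 1)
= 42.5 · 0.1786
= 7.59 L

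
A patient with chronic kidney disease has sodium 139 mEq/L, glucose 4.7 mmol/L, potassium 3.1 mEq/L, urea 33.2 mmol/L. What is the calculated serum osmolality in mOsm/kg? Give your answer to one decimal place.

315.9 mOsm/kg

Calculated osmolality = 2·Na + glucose + urea
= 2·139 + 4.7 + 33.2
= 278 + 4.70 + 33.20
= 315.9 mOsm/kg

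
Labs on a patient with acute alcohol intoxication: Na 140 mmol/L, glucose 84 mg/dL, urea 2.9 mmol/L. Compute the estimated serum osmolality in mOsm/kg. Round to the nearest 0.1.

Calculated osmolality = 2·Na + glucose/18 + urea
= 2·140 + 84/18 + 2.9
= 280 + 4.67 + 2.90
= 287.57 mOsm/kg

287.6 mOsm/kg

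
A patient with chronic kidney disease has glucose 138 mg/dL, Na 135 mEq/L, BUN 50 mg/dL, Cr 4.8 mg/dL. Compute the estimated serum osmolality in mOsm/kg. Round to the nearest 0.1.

295.5 mOsm/kg

Calculated osmolality = 2·Na + glucose/18 + BUN/2.8
= 2·135 + 138/18 + 50/2.8
= 270 + 7.67 + 17.86
= 295.53 mOsm/kg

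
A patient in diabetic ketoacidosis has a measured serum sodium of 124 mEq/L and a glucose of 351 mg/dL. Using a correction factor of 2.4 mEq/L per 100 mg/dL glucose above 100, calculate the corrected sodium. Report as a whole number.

Corrected Na = measured Na + 2.4 · (glucose − 100)/100
= 124 + 2.4 · (351 − 100)/100
= 124 + 6
= 130 mEq/L

130 mEq/L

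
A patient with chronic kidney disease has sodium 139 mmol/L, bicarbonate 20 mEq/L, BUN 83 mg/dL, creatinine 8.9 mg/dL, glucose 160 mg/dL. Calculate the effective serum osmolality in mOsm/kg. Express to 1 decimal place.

286.9 mOsm/kg

Effective osmolality excludes urea (freely permeant across cell membranes):
2·Na + glucose/18
= 2·139 + 160/18
= 278 + 8.89
= 286.89 mOsm/kg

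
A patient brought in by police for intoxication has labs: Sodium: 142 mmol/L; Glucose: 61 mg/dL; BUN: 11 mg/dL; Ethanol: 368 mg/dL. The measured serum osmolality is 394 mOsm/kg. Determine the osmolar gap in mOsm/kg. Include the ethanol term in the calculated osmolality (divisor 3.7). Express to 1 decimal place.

Calculated osmolality = 2·Na + glucose/18 + BUN/2.8 + ethanol/3.7
= 2·142 + 61/18 + 11/2.8 + 368/3.7
= 284 + 3.39 + 3.93 + 99.46
= 390.78 mOsm/kg ≈ 390.8 mOsm/kg
Osmolar gap = measured − calculated = 394 − 390.8 = 3.2 mOsm/kg

3.2 mOsm/kg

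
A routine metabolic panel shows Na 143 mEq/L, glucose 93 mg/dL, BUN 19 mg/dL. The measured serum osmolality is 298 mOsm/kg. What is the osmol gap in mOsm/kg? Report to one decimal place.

0.0 mOsm/kg

Calculated osmolality = 2·Na + glucose/18 + BUN/2.8
= 2·143 + 93/18 + 19/2.8
= 286 + 5.17 + 6.79
= 297.96 mOsm/kg ≈ 298.0 mOsm/kg
Osmolar gap = measured − calculated = 298 − 298.0 = 0.0 mOsm/kg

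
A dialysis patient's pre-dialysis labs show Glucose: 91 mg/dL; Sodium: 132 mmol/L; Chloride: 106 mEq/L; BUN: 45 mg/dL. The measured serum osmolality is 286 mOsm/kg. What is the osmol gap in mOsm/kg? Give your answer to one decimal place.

0.9 mOsm/kg

Calculated osmolality = 2·Na + glucose/18 + BUN/2.8
= 2·132 + 91/18 + 45/2.8
= 264 + 5.06 + 16.07
= 285.13 mOsm/kg ≈ 285.1 mOsm/kg
Osmolar gap = measured − calculated = 286 − 285.1 = 0.9 mOsm/kg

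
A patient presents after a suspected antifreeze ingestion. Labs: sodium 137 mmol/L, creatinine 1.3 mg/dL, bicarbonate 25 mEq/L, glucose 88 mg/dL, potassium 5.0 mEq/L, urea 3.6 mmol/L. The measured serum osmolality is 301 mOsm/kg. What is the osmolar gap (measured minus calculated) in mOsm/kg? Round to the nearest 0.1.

Calculated osmolality = 2·Na + glucose/18 + urea
= 2·137 + 88/18 + 3.6
= 274 + 4.89 + 3.60
= 282.49 mOsm/kg ≈ 282.5 mOsm/kg
Osmolar gap = measured − calculated = 301 − 282.5 = 18.5 mOsm/kg

18.5 mOsm/kg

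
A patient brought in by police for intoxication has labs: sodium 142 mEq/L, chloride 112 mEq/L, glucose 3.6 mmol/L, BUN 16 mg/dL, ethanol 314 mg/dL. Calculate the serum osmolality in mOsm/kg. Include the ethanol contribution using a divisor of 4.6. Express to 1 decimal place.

361.6 mOsm/kg

Calculated osmolality = 2·Na + glucose + BUN/2.8 + ethanol/4.6
= 2·142 + 3.6 + 16/2.8 + 314/4.6
= 284 + 3.60 + 5.71 + 68.26
= 361.57 mOsm/kg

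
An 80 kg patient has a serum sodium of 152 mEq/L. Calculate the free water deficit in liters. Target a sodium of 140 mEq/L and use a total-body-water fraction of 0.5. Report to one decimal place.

3.4 L

TBW = 0.5 · 80 = 40 L
Free water deficit = TBW · (Na/140 − 1)
= 40 · (152/140 − 1)
= 40 · 0.0857
= 3.43 L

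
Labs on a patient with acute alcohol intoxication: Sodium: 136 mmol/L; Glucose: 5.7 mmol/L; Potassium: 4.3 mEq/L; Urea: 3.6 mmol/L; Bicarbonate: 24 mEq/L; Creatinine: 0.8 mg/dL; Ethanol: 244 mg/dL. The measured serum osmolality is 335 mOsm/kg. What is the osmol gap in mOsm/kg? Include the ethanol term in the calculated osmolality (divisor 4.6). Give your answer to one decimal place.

Calculated osmolality = 2·Na + glucose + urea + ethanol/4.6
= 2·136 + 5.7 + 3.6 + 244/4.6
= 272 + 5.70 + 3.60 + 53.04
= 334.34 mOsm/kg ≈ 334.3 mOsm/kg
Osmolar gap = measured − calculated = 335 − 334.3 = 0.7 mOsm/kg

0.7 mOsm/kg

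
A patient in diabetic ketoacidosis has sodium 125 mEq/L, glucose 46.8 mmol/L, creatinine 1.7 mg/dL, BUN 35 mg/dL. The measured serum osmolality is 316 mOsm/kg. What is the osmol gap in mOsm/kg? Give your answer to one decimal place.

Calculated osmolality = 2·Na + glucose + BUN/2.8
= 2·125 + 46.8 + 35/2.8
= 250 + 46.80 + 12.50
= 309.3 mOsm/kg ≈ 309.3 mOsm/kg
Osmolar gap = measured − calculated = 316 − 309.3 = 6.7 mOsm/kg

6.7 mOsm/kg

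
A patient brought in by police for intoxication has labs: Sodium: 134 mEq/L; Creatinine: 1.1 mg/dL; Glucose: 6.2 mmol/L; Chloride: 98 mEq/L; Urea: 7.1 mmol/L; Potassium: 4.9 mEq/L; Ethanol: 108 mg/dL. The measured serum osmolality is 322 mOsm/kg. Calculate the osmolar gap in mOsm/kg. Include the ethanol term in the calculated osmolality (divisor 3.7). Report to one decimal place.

Calculated osmolality = 2·Na + glucose + urea + ethanol/3.7
= 2·134 + 6.2 + 7.1 + 108/3.7
= 268 + 6.20 + 7.10 + 29.19
= 310.49 mOsm/kg ≈ 310.5 mOsm/kg
Osmolar gap = measured − calculated = 322 − 310.5 = 11.5 mOsm/kg

11.5 mOsm/kg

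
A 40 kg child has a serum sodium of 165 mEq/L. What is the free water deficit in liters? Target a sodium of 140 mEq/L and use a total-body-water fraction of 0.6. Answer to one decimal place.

TBW = 0.6 · 40 = 24 L
Free water deficit = TBW · (Na/140 − 1)
= 24 · (165/140 − 1)
= 24 · 0.1786
= 4.29 L

4.3 L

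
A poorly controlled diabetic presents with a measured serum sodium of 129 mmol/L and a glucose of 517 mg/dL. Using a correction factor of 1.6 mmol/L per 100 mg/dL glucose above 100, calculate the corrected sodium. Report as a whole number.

136 mmol/L

Corrected Na = measured Na + 1.6 · (glucose − 100)/100
= 129 + 1.6 · (517 − 100)/100
= 129 + 6.7
= 135.7 mmol/L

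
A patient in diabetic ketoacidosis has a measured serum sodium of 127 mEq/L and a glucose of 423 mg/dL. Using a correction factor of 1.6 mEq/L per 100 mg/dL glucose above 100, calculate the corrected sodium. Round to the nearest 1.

Corrected Na = measured Na + 1.6 · (glucose − 100)/100
= 127 + 1.6 · (423 − 100)/100
= 127 + 5.2
= 132.2 mEq/L

132 mEq/L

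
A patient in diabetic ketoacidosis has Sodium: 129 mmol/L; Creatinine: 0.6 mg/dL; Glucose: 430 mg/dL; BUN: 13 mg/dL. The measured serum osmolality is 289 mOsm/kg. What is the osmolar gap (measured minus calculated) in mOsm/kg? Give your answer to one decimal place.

2.5 mOsm/kg

Calculated osmolality = 2·Na + glucose/18 + BUN/2.8
= 2·129 + 430/18 + 13/2.8
= 258 + 23.89 + 4.64
= 286.53 mOsm/kg ≈ 286.5 mOsm/kg
Osmolar gap = measured − calculated = 289 − 286.5 = 2.5 mOsm/kg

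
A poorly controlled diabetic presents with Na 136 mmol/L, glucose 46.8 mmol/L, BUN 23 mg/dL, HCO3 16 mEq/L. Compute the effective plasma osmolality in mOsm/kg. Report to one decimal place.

Effective osmolality excludes urea (freely permeant across cell membranes):
2·Na + glucose
= 2·136 + 46.8
= 272 + 46.8
= 318.8 mOsm/kg

318.8 mOsm/kg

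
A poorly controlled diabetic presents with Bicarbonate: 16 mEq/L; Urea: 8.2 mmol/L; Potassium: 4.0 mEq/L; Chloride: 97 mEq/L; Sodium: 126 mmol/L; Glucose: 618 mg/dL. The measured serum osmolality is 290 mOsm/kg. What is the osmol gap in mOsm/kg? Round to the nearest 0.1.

Calculated osmolality = 2·Na + glucose/18 + urea
= 2·126 + 618/18 + 8.2
= 252 + 34.33 + 8.20
= 294.53 mOsm/kg ≈ 294.5 mOsm/kg
Osmolar gap = measured − calculated = 290 − 294.5 = -4.5 mOsm/kg

-4.5 mOsm/kg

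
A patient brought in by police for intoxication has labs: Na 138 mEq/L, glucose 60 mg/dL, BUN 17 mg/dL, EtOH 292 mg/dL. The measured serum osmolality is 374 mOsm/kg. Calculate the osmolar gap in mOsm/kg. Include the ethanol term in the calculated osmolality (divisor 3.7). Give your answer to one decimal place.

9.7 mOsm/kg

Calculated osmolality = 2·Na + glucose/18 + BUN/2.8 + ethanol/3.7
= 2·138 + 60/18 + 17/2.8 + 292/3.7
= 276 + 3.33 + 6.07 + 78.92
= 364.32 mOsm/kg ≈ 364.3 mOsm/kg
Osmolar gap = measured − calculated = 374 − 364.3 = 9.7 mOsm/kg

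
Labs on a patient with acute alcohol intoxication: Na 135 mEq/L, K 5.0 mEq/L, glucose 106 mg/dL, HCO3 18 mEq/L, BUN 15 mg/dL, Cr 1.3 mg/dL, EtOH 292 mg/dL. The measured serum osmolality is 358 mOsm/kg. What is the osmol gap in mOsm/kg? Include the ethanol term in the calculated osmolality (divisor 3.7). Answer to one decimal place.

Calculated osmolality = 2·Na + glucose/18 + BUN/2.8 + ethanol/3.7
= 2·135 + 106/18 + 15/2.8 + 292/3.7
= 270 + 5.89 + 5.36 + 78.92
= 360.17 mOsm/kg ≈ 360.2 mOsm/kg
Osmolar gap = measured − calculated = 358 − 360.2 = -2.2 mOsm/kg

-2.2 mOsm/kg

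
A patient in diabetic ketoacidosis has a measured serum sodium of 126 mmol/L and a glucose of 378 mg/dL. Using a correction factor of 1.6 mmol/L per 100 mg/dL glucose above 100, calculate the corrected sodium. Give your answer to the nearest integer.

130 mmol/L

Corrected Na = measured Na + 1.6 · (glucose − 100)/100
= 126 + 1.6 · (378 − 100)/100
= 126 + 4.4
= 130.4 mmol/L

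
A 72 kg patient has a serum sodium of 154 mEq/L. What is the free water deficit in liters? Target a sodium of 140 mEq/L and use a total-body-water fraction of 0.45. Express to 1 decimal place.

TBW = 0.45 · 72 = 32.4 L
Free water deficit = TBW · (Na/140 − 1)
= 32.4 · (154/140 − 1)
= 32.4 · 0.1
= 3.24 L

3.2 L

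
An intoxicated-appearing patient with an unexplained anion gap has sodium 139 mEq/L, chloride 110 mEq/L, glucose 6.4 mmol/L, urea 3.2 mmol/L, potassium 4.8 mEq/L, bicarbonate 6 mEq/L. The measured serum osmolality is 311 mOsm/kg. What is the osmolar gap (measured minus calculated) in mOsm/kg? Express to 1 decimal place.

23.4 mOsm/kg

Calculated osmolality = 2·Na + glucose + urea
= 2·139 + 6.4 + 3.2
= 278 + 6.40 + 3.20
= 287.6 mOsm/kg ≈ 287.6 mOsm/kg
Osmolar gap = measured − calculated = 311 − 287.6 = 23.4 mOsm/kg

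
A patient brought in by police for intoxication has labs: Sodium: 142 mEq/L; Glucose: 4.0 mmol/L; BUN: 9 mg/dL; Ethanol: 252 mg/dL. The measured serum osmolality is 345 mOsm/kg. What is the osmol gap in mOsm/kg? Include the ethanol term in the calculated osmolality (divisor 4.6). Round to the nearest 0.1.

-1.0 mOsm/kg

Calculated osmolality = 2·Na + glucose + BUN/2.8 + ethanol/4.6
= 2·142 + 4 + 9/2.8 + 252/4.6
= 284 + 4 + 3.21 + 54.78
= 345.99 mOsm/kg ≈ 346.0 mOsm/kg
Osmolar gap = measured − calculated = 345 − 346.0 = -1.0 mOsm/kg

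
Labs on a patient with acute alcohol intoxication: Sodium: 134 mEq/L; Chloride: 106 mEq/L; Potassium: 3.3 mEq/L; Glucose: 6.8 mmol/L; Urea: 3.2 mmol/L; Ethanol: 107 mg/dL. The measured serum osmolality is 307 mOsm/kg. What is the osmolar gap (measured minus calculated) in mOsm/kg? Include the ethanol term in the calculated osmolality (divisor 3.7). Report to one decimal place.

Calculated osmolality = 2·Na + glucose + urea + ethanol/3.7
= 2·134 + 6.8 + 3.2 + 107/3.7
= 268 + 6.80 + 3.20 + 28.92
= 306.92 mOsm/kg ≈ 306.9 mOsm/kg
Osmolar gap = measured − calculated = 307 − 306.9 = 0.1 mOsm/kg

0.1 mOsm/kg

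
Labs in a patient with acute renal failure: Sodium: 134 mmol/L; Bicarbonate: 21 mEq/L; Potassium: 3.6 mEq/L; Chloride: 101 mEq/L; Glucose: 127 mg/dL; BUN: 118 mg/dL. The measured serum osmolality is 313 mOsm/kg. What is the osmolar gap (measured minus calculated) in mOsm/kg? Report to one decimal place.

-4.2 mOsm/kg

Calculated osmolality = 2·Na + glucose/18 + BUN/2.8
= 2·134 + 127/18 + 118/2.8
= 268 + 7.06 + 42.14
= 317.2 mOsm/kg ≈ 317.2 mOsm/kg
Osmolar gap = measured − calculated = 313 − 317.2 = -4.2 mOsm/kg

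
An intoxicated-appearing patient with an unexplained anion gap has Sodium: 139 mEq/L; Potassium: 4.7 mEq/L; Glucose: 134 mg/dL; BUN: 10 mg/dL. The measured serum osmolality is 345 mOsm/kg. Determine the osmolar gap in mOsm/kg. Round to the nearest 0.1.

Calculated osmolality = 2·Na + glucose/18 + BUN/2.8
= 2·139 + 134/18 + 10/2.8
= 278 + 7.44 + 3.57
= 289.01 mOsm/kg ≈ 289.0 mOsm/kg
Osmolar gap = measured − calculated = 345 − 289.0 = 56.0 mOsm/kg

56.0 mOsm/kg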